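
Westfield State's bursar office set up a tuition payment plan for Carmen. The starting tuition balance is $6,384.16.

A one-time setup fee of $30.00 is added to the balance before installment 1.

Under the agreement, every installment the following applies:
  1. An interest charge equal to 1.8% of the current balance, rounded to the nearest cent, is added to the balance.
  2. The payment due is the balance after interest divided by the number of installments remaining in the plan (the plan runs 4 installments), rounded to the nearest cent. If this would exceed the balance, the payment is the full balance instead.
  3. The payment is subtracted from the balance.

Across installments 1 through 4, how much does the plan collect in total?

# | Opening | Interest | Payment | End bal
1 | $6,414.16 | $115.45 | $1,632.40 | $4,897.21
2 | $4,897.21 | $88.15 | $1,661.79 | $3,323.57
3 | $3,323.57 | $59.82 | $1,691.70 | $1,691.69
4 | $1,691.69 | $30.45 | $1,722.14 | $0.00
Total paid: $6,708.03

$6,708.03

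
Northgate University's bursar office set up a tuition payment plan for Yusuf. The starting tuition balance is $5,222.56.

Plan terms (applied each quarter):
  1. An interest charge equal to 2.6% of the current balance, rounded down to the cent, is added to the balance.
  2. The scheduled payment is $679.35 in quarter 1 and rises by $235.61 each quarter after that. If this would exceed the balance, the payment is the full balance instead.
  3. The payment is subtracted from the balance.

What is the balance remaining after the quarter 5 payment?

# | Opening | Interest | Payment | End bal
1 | $5,222.56 | $135.78 | $679.35 | $4,678.99
2 | $4,678.99 | $121.65 | $914.96 | $3,885.68
3 | $3,885.68 | $101.02 | $1,150.57 | $2,836.13
4 | $2,836.13 | $73.73 | $1,386.18 | $1,523.68
5 | $1,523.68 | $39.61 | $1,563.29 | $0.00

$0.00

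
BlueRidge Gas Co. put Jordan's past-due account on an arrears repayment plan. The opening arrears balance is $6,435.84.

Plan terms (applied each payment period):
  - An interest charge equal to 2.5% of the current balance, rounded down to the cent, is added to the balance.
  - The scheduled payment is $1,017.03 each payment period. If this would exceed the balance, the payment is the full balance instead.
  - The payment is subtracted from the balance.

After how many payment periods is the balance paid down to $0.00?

Payment period 1: opening $6,435.84; interest $160.89 → $6,596.73; payment $1,017.03; balance $5,579.70
Payment period 2: opening $5,579.70; interest $139.49 → $5,719.19; payment $1,017.03; balance $4,702.16
Payment period 3: opening $4,702.16; interest $117.55 → $4,819.71; payment $1,017.03; balance $3,802.68
Payment period 4: opening $3,802.68; interest $95.06 → $3,897.74; payment $1,017.03; balance $2,880.71
Payment period 5: opening $2,880.71; interest $72.01 → $2,952.72; payment $1,017.03; balance $1,935.69
Payment period 6: opening $1,935.69; interest $48.39 → $1,984.08; payment $1,017.03; balance $967.05
Payment period 7: opening $967.05; interest $24.17 → $991.22; payment $991.22; balance $0.00
Balance reaches $0.00 in payment period 7.

7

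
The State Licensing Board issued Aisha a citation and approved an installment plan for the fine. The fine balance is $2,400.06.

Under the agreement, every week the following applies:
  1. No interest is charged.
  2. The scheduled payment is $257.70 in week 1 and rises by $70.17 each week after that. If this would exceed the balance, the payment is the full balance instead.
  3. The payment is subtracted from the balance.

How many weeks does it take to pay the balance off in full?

6

Week 1: opening $2,400.06; payment $257.70; balance $2,142.36
Week 2: opening $2,142.36; payment $327.87; balance $1,814.49
Week 3: opening $1,814.49; payment $398.04; balance $1,416.45
Week 4: opening $1,416.45; payment $468.21; balance $948.24
Week 5: opening $948.24; payment $538.38; balance $409.86
Week 6: opening $409.86; payment $409.86; balance $0.00
Balance reaches $0.00 in week 6.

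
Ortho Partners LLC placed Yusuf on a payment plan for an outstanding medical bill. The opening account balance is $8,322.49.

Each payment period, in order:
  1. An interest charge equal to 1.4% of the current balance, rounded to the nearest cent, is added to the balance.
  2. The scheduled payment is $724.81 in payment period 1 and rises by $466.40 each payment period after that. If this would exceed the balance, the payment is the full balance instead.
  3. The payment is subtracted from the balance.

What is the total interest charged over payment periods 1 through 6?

Payment period 1: $8,322.49 +$116.51 interest = $8,439.00; pay $724.81 → $7,714.19
Payment period 2: $7,714.19 +$108.00 interest = $7,822.19; pay $1,191.21 → $6,630.98
Payment period 3: $6,630.98 +$92.83 interest = $6,723.81; pay $1,657.61 → $5,066.20
Payment period 4: $5,066.20 +$70.93 interest = $5,137.13; pay $2,124.01 → $3,013.12
Payment period 5: $3,013.12 +$42.18 interest = $3,055.30; pay $2,590.41 → $464.89
Payment period 6: $464.89 +$6.51 interest = $471.40; pay $471.40 → $0.00
Total interest: $116.51 + $108.00 + $92.83 + $70.93 + $42.18 + $6.51 = $436.96

$436.96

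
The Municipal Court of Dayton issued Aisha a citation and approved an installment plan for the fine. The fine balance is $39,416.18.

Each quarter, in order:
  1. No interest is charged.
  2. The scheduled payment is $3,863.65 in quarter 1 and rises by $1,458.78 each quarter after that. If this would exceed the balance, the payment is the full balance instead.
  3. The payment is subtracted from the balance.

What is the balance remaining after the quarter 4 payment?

$15,208.90

Quarter 1: opening $39,416.18; payment $3,863.65; balance $35,552.53
Quarter 2: opening $35,552.53; payment $5,322.43; balance $30,230.10
Quarter 3: opening $30,230.10; payment $6,781.21; balance $23,448.89
Quarter 4: opening $23,448.89; payment $8,239.99; balance $15,208.90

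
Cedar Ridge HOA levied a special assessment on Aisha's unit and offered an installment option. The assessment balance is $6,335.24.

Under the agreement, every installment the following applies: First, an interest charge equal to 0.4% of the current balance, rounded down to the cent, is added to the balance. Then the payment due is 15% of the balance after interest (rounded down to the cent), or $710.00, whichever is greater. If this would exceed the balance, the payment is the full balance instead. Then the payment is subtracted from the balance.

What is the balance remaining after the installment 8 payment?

$422.90

Installment 1: opening $6,335.24; interest $25.34 → $6,360.58; payment $954.08; balance $5,406.50
Installment 2: opening $5,406.50; interest $21.62 → $5,428.12; payment $814.21; balance $4,613.91
Installment 3: opening $4,613.91; interest $18.45 → $4,632.36; payment $710.00; balance $3,922.36
Installment 4: opening $3,922.36; interest $15.68 → $3,938.04; payment $710.00; balance $3,228.04
Installment 5: opening $3,228.04; interest $12.91 → $3,240.95; payment $710.00; balance $2,530.95
Installment 6: opening $2,530.95; interest $10.12 → $2,541.07; payment $710.00; balance $1,831.07
Installment 7: opening $1,831.07; interest $7.32 → $1,838.39; payment $710.00; balance $1,128.39
Installment 8: opening $1,128.39; interest $4.51 → $1,132.90; payment $710.00; balance $422.90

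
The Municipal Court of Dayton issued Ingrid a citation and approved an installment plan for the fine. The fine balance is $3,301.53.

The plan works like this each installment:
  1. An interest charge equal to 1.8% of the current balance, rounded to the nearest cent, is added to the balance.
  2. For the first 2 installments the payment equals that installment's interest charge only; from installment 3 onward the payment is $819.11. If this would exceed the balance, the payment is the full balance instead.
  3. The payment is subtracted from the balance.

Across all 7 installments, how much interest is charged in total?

$276.77

Installment 1: $3,301.53 +$59.43 interest = $3,360.96; pay $59.43 → $3,301.53
Installment 2: $3,301.53 +$59.43 interest = $3,360.96; pay $59.43 → $3,301.53
Installment 3: $3,301.53 +$59.43 interest = $3,360.96; pay $819.11 → $2,541.85
Installment 4: $2,541.85 +$45.75 interest = $2,587.60; pay $819.11 → $1,768.49
Installment 5: $1,768.49 +$31.83 interest = $1,800.32; pay $819.11 → $981.21
Installment 6: $981.21 +$17.66 interest = $998.87; pay $819.11 → $179.76
Installment 7: $179.76 +$3.24 interest = $183.00; pay $183.00 → $0.00
Total interest: $59.43 + $59.43 + $59.43 + $45.75 + $31.83 + $17.66 + $3.24 = $276.77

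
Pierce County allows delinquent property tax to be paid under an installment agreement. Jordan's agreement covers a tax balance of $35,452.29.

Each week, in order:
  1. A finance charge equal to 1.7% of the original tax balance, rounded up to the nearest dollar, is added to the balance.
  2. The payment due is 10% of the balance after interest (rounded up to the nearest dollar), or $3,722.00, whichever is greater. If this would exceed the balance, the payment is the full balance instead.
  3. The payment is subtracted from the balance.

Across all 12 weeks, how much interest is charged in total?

Week 1: $35,452.29 +$603.00 interest = $36,055.29; pay $3,722.00 → $32,333.29
Week 2: $32,333.29 +$603.00 interest = $32,936.29; pay $3,722.00 → $29,214.29
Week 3: $29,214.29 +$603.00 interest = $29,817.29; pay $3,722.00 → $26,095.29
Week 4: $26,095.29 +$603.00 interest = $26,698.29; pay $3,722.00 → $22,976.29
Week 5: $22,976.29 +$603.00 interest = $23,579.29; pay $3,722.00 → $19,857.29
Week 6: $19,857.29 +$603.00 interest = $20,460.29; pay $3,722.00 → $16,738.29
Week 7: $16,738.29 +$603.00 interest = $17,341.29; pay $3,722.00 → $13,619.29
Week 8: $13,619.29 +$603.00 interest = $14,222.29; pay $3,722.00 → $10,500.29
Week 9: $10,500.29 +$603.00 interest = $11,103.29; pay $3,722.00 → $7,381.29
Week 10: $7,381.29 +$603.00 interest = $7,984.29; pay $3,722.00 → $4,262.29
Week 11: $4,262.29 +$603.00 interest = $4,865.29; pay $3,722.00 → $1,143.29
Week 12: $1,143.29 +$603.00 interest = $1,746.29; pay $1,746.29 → $0.00
Total interest: $603.00 + $603.00 + $603.00 + $603.00 + $603.00 + $603.00 + $603.00 + $603.00 + $603.00 + $603.00 + $603.00 + $603.00 = $7,236.00

$7,236.00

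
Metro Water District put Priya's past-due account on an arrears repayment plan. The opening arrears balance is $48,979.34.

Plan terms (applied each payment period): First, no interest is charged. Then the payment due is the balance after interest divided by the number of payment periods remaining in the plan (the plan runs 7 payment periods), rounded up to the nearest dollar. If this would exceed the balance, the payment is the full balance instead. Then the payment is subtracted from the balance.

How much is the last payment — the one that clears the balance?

# | Opening | Payment | End bal
1 | $48,979.34 | $6,998.00 | $41,981.34
2 | $41,981.34 | $6,997.00 | $34,984.34
3 | $34,984.34 | $6,997.00 | $27,987.34
4 | $27,987.34 | $6,997.00 | $20,990.34
5 | $20,990.34 | $6,997.00 | $13,993.34
6 | $13,993.34 | $6,997.00 | $6,996.34
7 | $6,996.34 | $6,996.34 | $0.00

$6,996.34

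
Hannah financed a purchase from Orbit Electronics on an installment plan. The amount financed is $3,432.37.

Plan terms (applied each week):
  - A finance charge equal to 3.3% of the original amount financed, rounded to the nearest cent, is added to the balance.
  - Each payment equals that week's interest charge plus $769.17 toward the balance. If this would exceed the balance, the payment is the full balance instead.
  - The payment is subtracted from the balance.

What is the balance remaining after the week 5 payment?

$0.00

Week 1: opening $3,432.37; interest $113.27 → $3,545.64; payment $882.44; balance $2,663.20
Week 2: opening $2,663.20; interest $113.27 → $2,776.47; payment $882.44; balance $1,894.03
Week 3: opening $1,894.03; interest $113.27 → $2,007.30; payment $882.44; balance $1,124.86
Week 4: opening $1,124.86; interest $113.27 → $1,238.13; payment $882.44; balance $355.69
Week 5: opening $355.69; interest $113.27 → $468.96; payment $468.96; balance $0.00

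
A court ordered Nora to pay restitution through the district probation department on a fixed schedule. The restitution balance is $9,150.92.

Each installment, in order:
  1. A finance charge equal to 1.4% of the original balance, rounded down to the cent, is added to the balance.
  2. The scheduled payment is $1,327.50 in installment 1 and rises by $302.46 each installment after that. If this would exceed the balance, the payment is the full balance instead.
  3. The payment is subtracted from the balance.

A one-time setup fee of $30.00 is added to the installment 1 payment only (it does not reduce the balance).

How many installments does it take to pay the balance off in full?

6

Installment 1: $9,150.92 +$128.11 interest = $9,279.03; pay $1,327.50 (+ $30.00 fee) → $7,951.53
Installment 2: $7,951.53 +$128.11 interest = $8,079.64; pay $1,629.96 → $6,449.68
Installment 3: $6,449.68 +$128.11 interest = $6,577.79; pay $1,932.42 → $4,645.37
Installment 4: $4,645.37 +$128.11 interest = $4,773.48; pay $2,234.88 → $2,538.60
Installment 5: $2,538.60 +$128.11 interest = $2,666.71; pay $2,537.34 → $129.37
Installment 6: $129.37 +$128.11 interest = $257.48; pay $257.48 → $0.00
Balance reaches $0.00 in installment 6.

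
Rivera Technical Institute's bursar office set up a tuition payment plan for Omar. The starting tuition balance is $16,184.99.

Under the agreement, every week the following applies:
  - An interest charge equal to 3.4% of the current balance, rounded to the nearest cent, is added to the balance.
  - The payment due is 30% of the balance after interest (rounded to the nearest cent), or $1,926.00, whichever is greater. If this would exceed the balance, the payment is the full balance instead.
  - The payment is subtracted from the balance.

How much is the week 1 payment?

Week 1: $16,184.99 +$550.29 interest = $16,735.28; pay $5,020.58 → $11,714.70

$5,020.58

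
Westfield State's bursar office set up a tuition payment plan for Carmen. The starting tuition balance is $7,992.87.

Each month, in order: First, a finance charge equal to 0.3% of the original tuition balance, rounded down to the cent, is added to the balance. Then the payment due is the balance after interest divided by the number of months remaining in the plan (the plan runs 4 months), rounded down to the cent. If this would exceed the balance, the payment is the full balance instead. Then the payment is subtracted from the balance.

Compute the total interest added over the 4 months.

Month 1: $7,992.87 +$23.97 interest = $8,016.84; pay $2,004.21 → $6,012.63
Month 2: $6,012.63 +$23.97 interest = $6,036.60; pay $2,012.20 → $4,024.40
Month 3: $4,024.40 +$23.97 interest = $4,048.37; pay $2,024.18 → $2,024.19
Month 4: $2,024.19 +$23.97 interest = $2,048.16; pay $2,048.16 → $0.00
Total interest: $23.97 + $23.97 + $23.97 + $23.97 = $95.88

$95.88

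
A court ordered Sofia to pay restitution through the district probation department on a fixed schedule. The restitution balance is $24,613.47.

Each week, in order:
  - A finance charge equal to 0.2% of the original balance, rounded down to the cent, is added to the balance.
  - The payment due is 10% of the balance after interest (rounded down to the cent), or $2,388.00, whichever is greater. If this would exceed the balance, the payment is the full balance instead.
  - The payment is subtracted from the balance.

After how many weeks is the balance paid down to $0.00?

Week 1: $24,613.47 +$49.22 interest = $24,662.69; pay $2,466.26 → $22,196.43
Week 2: $22,196.43 +$49.22 interest = $22,245.65; pay $2,388.00 → $19,857.65
Week 3: $19,857.65 +$49.22 interest = $19,906.87; pay $2,388.00 → $17,518.87
Week 4: $17,518.87 +$49.22 interest = $17,568.09; pay $2,388.00 → $15,180.09
Week 5: $15,180.09 +$49.22 interest = $15,229.31; pay $2,388.00 → $12,841.31
Week 6: $12,841.31 +$49.22 interest = $12,890.53; pay $2,388.00 → $10,502.53
Week 7: $10,502.53 +$49.22 interest = $10,551.75; pay $2,388.00 → $8,163.75
Week 8: $8,163.75 +$49.22 interest = $8,212.97; pay $2,388.00 → $5,824.97
Week 9: $5,824.97 +$49.22 interest = $5,874.19; pay $2,388.00 → $3,486.19
Week 10: $3,486.19 +$49.22 interest = $3,535.41; pay $2,388.00 → $1,147.41
Week 11: $1,147.41 +$49.22 interest = $1,196.63; pay $1,196.63 → $0.00
Balance reaches $0.00 in week 11.

11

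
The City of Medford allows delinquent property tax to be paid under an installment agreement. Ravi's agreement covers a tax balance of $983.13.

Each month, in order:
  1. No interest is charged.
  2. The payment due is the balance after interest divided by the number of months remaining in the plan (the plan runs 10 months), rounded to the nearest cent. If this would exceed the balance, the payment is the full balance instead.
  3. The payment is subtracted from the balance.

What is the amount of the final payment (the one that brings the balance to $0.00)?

$98.31

Month 1: opening $983.13; payment $98.31; balance $884.82
Month 2: opening $884.82; payment $98.31; balance $786.51
Month 3: opening $786.51; payment $98.31; balance $688.20
Month 4: opening $688.20; payment $98.31; balance $589.89
Month 5: opening $589.89; payment $98.32; balance $491.57
Month 6: opening $491.57; payment $98.31; balance $393.26
Month 7: opening $393.26; payment $98.32; balance $294.94
Month 8: opening $294.94; payment $98.31; balance $196.63
Month 9: opening $196.63; payment $98.32; balance $98.31
Month 10: opening $98.31; payment $98.31; balance $0.00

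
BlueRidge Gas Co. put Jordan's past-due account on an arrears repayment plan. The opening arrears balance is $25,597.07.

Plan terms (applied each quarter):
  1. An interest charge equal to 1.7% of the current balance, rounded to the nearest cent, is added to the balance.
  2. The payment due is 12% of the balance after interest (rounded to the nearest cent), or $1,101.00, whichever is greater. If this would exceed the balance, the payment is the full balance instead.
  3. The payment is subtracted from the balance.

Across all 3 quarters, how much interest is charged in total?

Quarter 1: $25,597.07 +$435.15 interest = $26,032.22; pay $3,123.87 → $22,908.35
Quarter 2: $22,908.35 +$389.44 interest = $23,297.79; pay $2,795.73 → $20,502.06
Quarter 3: $20,502.06 +$348.54 interest = $20,850.60; pay $2,502.07 → $18,348.53
Total interest: $435.15 + $389.44 + $348.54 = $1,173.13

$1,173.13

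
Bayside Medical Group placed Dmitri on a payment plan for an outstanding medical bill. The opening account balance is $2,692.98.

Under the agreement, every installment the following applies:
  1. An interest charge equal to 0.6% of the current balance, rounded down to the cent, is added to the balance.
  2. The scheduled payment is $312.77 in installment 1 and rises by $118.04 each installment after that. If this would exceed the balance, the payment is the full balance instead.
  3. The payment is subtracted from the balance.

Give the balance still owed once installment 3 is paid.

$1,442.94

Installment 1: $2,692.98 +$16.15 interest = $2,709.13; pay $312.77 → $2,396.36
Installment 2: $2,396.36 +$14.37 interest = $2,410.73; pay $430.81 → $1,979.92
Installment 3: $1,979.92 +$11.87 interest = $1,991.79; pay $548.85 → $1,442.94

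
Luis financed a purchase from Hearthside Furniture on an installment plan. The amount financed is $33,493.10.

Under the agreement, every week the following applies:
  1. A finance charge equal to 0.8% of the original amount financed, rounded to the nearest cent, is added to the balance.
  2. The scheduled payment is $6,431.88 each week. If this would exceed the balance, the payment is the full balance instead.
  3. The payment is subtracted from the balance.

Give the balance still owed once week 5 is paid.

$2,673.40

Week 1: opening $33,493.10; interest $267.94 → $33,761.04; payment $6,431.88; balance $27,329.16
Week 2: opening $27,329.16; interest $267.94 → $27,597.10; payment $6,431.88; balance $21,165.22
Week 3: opening $21,165.22; interest $267.94 → $21,433.16; payment $6,431.88; balance $15,001.28
Week 4: opening $15,001.28; interest $267.94 → $15,269.22; payment $6,431.88; balance $8,837.34
Week 5: opening $8,837.34; interest $267.94 → $9,105.28; payment $6,431.88; balance $2,673.40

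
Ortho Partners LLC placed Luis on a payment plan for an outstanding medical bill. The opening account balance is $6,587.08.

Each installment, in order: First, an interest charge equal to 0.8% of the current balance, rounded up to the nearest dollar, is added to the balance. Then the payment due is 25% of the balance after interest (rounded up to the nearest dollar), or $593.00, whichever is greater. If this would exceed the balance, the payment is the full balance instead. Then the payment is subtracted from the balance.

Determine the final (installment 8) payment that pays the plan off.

$415.08

Installment 1: $6,587.08 +$53.00 interest = $6,640.08; pay $1,661.00 → $4,979.08
Installment 2: $4,979.08 +$40.00 interest = $5,019.08; pay $1,255.00 → $3,764.08
Installment 3: $3,764.08 +$31.00 interest = $3,795.08; pay $949.00 → $2,846.08
Installment 4: $2,846.08 +$23.00 interest = $2,869.08; pay $718.00 → $2,151.08
Installment 5: $2,151.08 +$18.00 interest = $2,169.08; pay $593.00 → $1,576.08
Installment 6: $1,576.08 +$13.00 interest = $1,589.08; pay $593.00 → $996.08
Installment 7: $996.08 +$8.00 interest = $1,004.08; pay $593.00 → $411.08
Installment 8: $411.08 +$4.00 interest = $415.08; pay $415.08 → $0.00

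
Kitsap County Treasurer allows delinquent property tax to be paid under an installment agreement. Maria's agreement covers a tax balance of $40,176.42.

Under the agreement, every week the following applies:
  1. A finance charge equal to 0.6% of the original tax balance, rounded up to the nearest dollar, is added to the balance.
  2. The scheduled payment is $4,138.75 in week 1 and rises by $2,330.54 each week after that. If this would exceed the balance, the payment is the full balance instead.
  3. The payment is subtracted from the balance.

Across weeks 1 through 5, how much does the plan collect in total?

$41,386.42

# | Opening | Interest | Payment | End bal
1 | $40,176.42 | $242.00 | $4,138.75 | $36,279.67
2 | $36,279.67 | $242.00 | $6,469.29 | $30,052.38
3 | $30,052.38 | $242.00 | $8,799.83 | $21,494.55
4 | $21,494.55 | $242.00 | $11,130.37 | $10,606.18
5 | $10,606.18 | $242.00 | $10,848.18 | $0.00
Total paid: $41,386.42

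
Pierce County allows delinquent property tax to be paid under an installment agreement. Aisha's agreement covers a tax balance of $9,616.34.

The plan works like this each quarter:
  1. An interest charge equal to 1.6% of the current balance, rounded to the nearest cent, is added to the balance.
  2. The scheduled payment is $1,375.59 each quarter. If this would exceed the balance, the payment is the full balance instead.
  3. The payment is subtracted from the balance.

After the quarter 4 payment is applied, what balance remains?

# | Opening | Interest | Payment | End bal
1 | $9,616.34 | $153.86 | $1,375.59 | $8,394.61
2 | $8,394.61 | $134.31 | $1,375.59 | $7,153.33
3 | $7,153.33 | $114.45 | $1,375.59 | $5,892.19
4 | $5,892.19 | $94.28 | $1,375.59 | $4,610.88

$4,610.88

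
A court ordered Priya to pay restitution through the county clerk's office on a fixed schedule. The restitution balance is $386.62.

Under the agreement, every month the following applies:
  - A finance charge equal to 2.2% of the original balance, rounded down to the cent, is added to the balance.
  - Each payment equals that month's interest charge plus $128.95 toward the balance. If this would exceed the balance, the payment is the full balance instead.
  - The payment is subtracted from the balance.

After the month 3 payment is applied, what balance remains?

$0.00

Month 1: opening $386.62; interest $8.50 → $395.12; payment $137.45; balance $257.67
Month 2: opening $257.67; interest $8.50 → $266.17; payment $137.45; balance $128.72
Month 3: opening $128.72; interest $8.50 → $137.22; payment $137.22; balance $0.00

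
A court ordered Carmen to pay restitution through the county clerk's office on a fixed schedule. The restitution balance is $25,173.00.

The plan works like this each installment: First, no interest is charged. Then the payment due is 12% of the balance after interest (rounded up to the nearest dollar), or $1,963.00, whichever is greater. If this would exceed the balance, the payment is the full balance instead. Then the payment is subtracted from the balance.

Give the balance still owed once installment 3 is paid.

$17,153.00

Installment 1: $25,173.00 − $3,021.00 → $22,152.00
Installment 2: $22,152.00 − $2,659.00 → $19,493.00
Installment 3: $19,493.00 − $2,340.00 → $17,153.00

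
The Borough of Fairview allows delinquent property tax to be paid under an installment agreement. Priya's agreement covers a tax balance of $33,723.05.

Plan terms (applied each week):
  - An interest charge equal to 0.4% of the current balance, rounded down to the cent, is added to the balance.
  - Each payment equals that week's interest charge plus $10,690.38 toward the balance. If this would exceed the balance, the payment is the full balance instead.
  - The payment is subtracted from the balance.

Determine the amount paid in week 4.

Week 1: $33,723.05 +$134.89 interest = $33,857.94; pay $10,825.27 → $23,032.67
Week 2: $23,032.67 +$92.13 interest = $23,124.80; pay $10,782.51 → $12,342.29
Week 3: $12,342.29 +$49.36 interest = $12,391.65; pay $10,739.74 → $1,651.91
Week 4: $1,651.91 +$6.60 interest = $1,658.51; pay $1,658.51 → $0.00

$1,658.51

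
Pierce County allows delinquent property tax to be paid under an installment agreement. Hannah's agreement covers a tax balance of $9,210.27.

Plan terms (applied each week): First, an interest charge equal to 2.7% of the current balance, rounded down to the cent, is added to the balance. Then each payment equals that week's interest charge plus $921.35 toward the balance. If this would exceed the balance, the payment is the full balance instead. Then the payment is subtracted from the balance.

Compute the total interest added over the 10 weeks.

$1,367.28

Week 1: opening $9,210.27; interest $248.67 → $9,458.94; payment $1,170.02; balance $8,288.92
Week 2: opening $8,288.92; interest $223.80 → $8,512.72; payment $1,145.15; balance $7,367.57
Week 3: opening $7,367.57; interest $198.92 → $7,566.49; payment $1,120.27; balance $6,446.22
Week 4: opening $6,446.22; interest $174.04 → $6,620.26; payment $1,095.39; balance $5,524.87
Week 5: opening $5,524.87; interest $149.17 → $5,674.04; payment $1,070.52; balance $4,603.52
Week 6: opening $4,603.52; interest $124.29 → $4,727.81; payment $1,045.64; balance $3,682.17
Week 7: opening $3,682.17; interest $99.41 → $3,781.58; payment $1,020.76; balance $2,760.82
Week 8: opening $2,760.82; interest $74.54 → $2,835.36; payment $995.89; balance $1,839.47
Week 9: opening $1,839.47; interest $49.66 → $1,889.13; payment $971.01; balance $918.12
Week 10: opening $918.12; interest $24.78 → $942.90; payment $942.90; balance $0.00
Total interest: $248.67 + $223.80 + $198.92 + $174.04 + $149.17 + $124.29 + $99.41 + $74.54 + $49.66 + $24.78 = $1,367.28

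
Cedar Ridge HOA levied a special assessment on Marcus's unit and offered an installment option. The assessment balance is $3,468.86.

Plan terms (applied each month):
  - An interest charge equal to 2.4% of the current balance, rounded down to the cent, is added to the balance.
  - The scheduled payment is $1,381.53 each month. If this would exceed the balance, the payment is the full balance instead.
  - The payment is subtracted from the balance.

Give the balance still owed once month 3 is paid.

Month 1: opening $3,468.86; interest $83.25 → $3,552.11; payment $1,381.53; balance $2,170.58
Month 2: opening $2,170.58; interest $52.09 → $2,222.67; payment $1,381.53; balance $841.14
Month 3: opening $841.14; interest $20.18 → $861.32; payment $861.32; balance $0.00

$0.00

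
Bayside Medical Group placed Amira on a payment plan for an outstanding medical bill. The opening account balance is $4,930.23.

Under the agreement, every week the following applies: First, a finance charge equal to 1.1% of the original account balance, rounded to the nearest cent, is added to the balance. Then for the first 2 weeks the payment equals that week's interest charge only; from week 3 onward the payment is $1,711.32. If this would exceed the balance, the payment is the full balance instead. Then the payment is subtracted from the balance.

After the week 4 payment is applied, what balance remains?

$1,616.05

Week 1: $4,930.23 +$54.23 interest = $4,984.46; pay $54.23 → $4,930.23
Week 2: $4,930.23 +$54.23 interest = $4,984.46; pay $54.23 → $4,930.23
Week 3: $4,930.23 +$54.23 interest = $4,984.46; pay $1,711.32 → $3,273.14
Week 4: $3,273.14 +$54.23 interest = $3,327.37; pay $1,711.32 → $1,616.05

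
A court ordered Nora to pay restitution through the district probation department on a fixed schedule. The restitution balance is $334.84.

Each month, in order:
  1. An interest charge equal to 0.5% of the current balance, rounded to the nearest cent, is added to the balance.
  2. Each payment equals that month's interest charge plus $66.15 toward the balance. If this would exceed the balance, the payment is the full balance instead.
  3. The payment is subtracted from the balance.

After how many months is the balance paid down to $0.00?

6

Month 1: opening $334.84; interest $1.67 → $336.51; payment $67.82; balance $268.69
Month 2: opening $268.69; interest $1.34 → $270.03; payment $67.49; balance $202.54
Month 3: opening $202.54; interest $1.01 → $203.55; payment $67.16; balance $136.39
Month 4: opening $136.39; interest $0.68 → $137.07; payment $66.83; balance $70.24
Month 5: opening $70.24; interest $0.35 → $70.59; payment $66.50; balance $4.09
Month 6: opening $4.09; interest $0.02 → $4.11; payment $4.11; balance $0.00
Balance reaches $0.00 in month 6.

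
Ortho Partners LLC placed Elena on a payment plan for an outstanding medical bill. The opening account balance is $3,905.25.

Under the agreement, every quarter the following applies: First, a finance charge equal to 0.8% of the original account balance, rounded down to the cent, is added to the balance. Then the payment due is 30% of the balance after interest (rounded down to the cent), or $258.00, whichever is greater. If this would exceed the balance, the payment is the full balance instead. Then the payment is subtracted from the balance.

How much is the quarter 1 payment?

Quarter 1: opening $3,905.25; interest $31.24 → $3,936.49; payment $1,180.94; balance $2,755.55

$1,180.94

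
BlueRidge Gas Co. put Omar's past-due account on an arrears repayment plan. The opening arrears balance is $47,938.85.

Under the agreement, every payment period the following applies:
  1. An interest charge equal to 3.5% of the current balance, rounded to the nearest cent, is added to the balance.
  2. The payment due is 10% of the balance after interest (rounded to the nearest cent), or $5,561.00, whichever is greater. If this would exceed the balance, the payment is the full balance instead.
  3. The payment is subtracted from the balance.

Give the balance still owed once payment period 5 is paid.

Payment period 1: opening $47,938.85; interest $1,677.86 → $49,616.71; payment $5,561.00; balance $44,055.71
Payment period 2: opening $44,055.71; interest $1,541.95 → $45,597.66; payment $5,561.00; balance $40,036.66
Payment period 3: opening $40,036.66; interest $1,401.28 → $41,437.94; payment $5,561.00; balance $35,876.94
Payment period 4: opening $35,876.94; interest $1,255.69 → $37,132.63; payment $5,561.00; balance $31,571.63
Payment period 5: opening $31,571.63; interest $1,105.01 → $32,676.64; payment $5,561.00; balance $27,115.64

$27,115.64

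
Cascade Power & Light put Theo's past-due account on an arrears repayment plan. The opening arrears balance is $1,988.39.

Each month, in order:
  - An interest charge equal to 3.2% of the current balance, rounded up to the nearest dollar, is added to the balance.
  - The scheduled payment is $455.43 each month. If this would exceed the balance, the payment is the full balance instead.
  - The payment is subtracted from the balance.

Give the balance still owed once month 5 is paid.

# | Opening | Interest | Payment | End bal
1 | $1,988.39 | $64.00 | $455.43 | $1,596.96
2 | $1,596.96 | $52.00 | $455.43 | $1,193.53
3 | $1,193.53 | $39.00 | $455.43 | $777.10
4 | $777.10 | $25.00 | $455.43 | $346.67
5 | $346.67 | $12.00 | $358.67 | $0.00

$0.00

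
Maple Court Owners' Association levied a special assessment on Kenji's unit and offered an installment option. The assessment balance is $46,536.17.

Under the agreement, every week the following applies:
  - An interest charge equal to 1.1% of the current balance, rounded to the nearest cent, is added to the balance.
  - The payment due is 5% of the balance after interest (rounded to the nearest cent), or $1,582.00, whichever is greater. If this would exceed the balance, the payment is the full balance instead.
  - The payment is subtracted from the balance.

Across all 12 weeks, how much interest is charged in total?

Week 1: $46,536.17 +$511.90 interest = $47,048.07; pay $2,352.40 → $44,695.67
Week 2: $44,695.67 +$491.65 interest = $45,187.32; pay $2,259.37 → $42,927.95
Week 3: $42,927.95 +$472.21 interest = $43,400.16; pay $2,170.01 → $41,230.15
Week 4: $41,230.15 +$453.53 interest = $41,683.68; pay $2,084.18 → $39,599.50
Week 5: $39,599.50 +$435.59 interest = $40,035.09; pay $2,001.75 → $38,033.34
Week 6: $38,033.34 +$418.37 interest = $38,451.71; pay $1,922.59 → $36,529.12
Week 7: $36,529.12 +$401.82 interest = $36,930.94; pay $1,846.55 → $35,084.39
Week 8: $35,084.39 +$385.93 interest = $35,470.32; pay $1,773.52 → $33,696.80
Week 9: $33,696.80 +$370.66 interest = $34,067.46; pay $1,703.37 → $32,364.09
Week 10: $32,364.09 +$356.00 interest = $32,720.09; pay $1,636.00 → $31,084.09
Week 11: $31,084.09 +$341.92 interest = $31,426.01; pay $1,582.00 → $29,844.01
Week 12: $29,844.01 +$328.28 interest = $30,172.29; pay $1,582.00 → $28,590.29
Total interest: $511.90 + $491.65 + $472.21 + $453.53 + $435.59 + $418.37 + $401.82 + $385.93 + $370.66 + $356.00 + $341.92 + $328.28 = $4,967.86

$4,967.86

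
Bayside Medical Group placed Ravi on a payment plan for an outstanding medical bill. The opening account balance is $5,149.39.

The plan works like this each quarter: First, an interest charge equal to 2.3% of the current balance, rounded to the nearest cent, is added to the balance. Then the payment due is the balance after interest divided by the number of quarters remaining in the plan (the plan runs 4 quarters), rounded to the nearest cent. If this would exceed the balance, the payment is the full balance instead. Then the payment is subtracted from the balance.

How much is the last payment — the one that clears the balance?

$1,409.93

Quarter 1: opening $5,149.39; interest $118.44 → $5,267.83; payment $1,316.96; balance $3,950.87
Quarter 2: opening $3,950.87; interest $90.87 → $4,041.74; payment $1,347.25; balance $2,694.49
Quarter 3: opening $2,694.49; interest $61.97 → $2,756.46; payment $1,378.23; balance $1,378.23
Quarter 4: opening $1,378.23; interest $31.70 → $1,409.93; payment $1,409.93; balance $0.00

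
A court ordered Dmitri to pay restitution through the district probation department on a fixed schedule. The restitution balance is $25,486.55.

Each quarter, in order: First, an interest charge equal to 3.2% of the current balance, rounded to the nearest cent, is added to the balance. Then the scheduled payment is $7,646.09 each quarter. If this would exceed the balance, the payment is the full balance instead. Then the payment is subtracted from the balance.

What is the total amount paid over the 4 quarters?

$27,409.16

Quarter 1: $25,486.55 +$815.57 interest = $26,302.12; pay $7,646.09 → $18,656.03
Quarter 2: $18,656.03 +$596.99 interest = $19,253.02; pay $7,646.09 → $11,606.93
Quarter 3: $11,606.93 +$371.42 interest = $11,978.35; pay $7,646.09 → $4,332.26
Quarter 4: $4,332.26 +$138.63 interest = $4,470.89; pay $4,470.89 → $0.00
Total paid: $27,409.16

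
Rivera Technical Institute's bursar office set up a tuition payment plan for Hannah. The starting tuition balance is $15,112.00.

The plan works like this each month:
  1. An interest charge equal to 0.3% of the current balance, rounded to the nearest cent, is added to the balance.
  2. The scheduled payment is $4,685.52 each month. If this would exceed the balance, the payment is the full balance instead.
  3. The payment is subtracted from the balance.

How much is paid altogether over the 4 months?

$15,209.66

# | Opening | Interest | Payment | End bal
1 | $15,112.00 | $45.34 | $4,685.52 | $10,471.82
2 | $10,471.82 | $31.42 | $4,685.52 | $5,817.72
3 | $5,817.72 | $17.45 | $4,685.52 | $1,149.65
4 | $1,149.65 | $3.45 | $1,153.10 | $0.00
Total paid: $15,209.66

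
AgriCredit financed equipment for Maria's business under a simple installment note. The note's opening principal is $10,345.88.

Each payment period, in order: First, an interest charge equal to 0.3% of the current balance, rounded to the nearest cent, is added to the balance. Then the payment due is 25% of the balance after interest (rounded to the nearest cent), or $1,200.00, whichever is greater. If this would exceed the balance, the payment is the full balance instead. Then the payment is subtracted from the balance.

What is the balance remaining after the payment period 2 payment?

$5,854.53

Payment period 1: opening $10,345.88; interest $31.04 → $10,376.92; payment $2,594.23; balance $7,782.69
Payment period 2: opening $7,782.69; interest $23.35 → $7,806.04; payment $1,951.51; balance $5,854.53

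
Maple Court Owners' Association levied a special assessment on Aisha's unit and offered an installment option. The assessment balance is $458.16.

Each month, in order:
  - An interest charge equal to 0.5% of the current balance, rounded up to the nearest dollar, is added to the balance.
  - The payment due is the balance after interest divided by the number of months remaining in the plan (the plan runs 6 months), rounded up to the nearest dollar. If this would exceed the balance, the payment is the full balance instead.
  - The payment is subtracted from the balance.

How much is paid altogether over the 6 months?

# | Opening | Interest | Payment | End bal
1 | $458.16 | $3.00 | $77.00 | $384.16
2 | $384.16 | $2.00 | $78.00 | $308.16
3 | $308.16 | $2.00 | $78.00 | $232.16
4 | $232.16 | $2.00 | $79.00 | $155.16
5 | $155.16 | $1.00 | $79.00 | $77.16
6 | $77.16 | $1.00 | $78.16 | $0.00
Total paid: $469.16

$469.16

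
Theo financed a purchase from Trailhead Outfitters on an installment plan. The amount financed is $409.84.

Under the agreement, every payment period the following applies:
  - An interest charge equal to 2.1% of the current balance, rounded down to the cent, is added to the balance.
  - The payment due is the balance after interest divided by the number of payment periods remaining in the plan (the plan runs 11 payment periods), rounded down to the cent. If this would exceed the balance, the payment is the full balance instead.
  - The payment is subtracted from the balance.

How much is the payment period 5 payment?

Payment period 1: $409.84 +$8.60 interest = $418.44; pay $38.04 → $380.40
Payment period 2: $380.40 +$7.98 interest = $388.38; pay $38.83 → $349.55
Payment period 3: $349.55 +$7.34 interest = $356.89; pay $39.65 → $317.24
Payment period 4: $317.24 +$6.66 interest = $323.90; pay $40.48 → $283.42
Payment period 5: $283.42 +$5.95 interest = $289.37; pay $41.33 → $248.04

$41.33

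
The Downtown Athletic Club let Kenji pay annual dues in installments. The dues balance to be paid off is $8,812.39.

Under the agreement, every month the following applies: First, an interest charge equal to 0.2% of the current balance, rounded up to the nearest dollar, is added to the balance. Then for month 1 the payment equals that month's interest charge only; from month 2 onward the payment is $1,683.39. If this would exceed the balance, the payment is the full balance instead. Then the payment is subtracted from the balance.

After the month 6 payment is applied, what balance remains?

$452.44

Month 1: $8,812.39 +$18.00 interest = $8,830.39; pay $18.00 → $8,812.39
Month 2: $8,812.39 +$18.00 interest = $8,830.39; pay $1,683.39 → $7,147.00
Month 3: $7,147.00 +$15.00 interest = $7,162.00; pay $1,683.39 → $5,478.61
Month 4: $5,478.61 +$11.00 interest = $5,489.61; pay $1,683.39 → $3,806.22
Month 5: $3,806.22 +$8.00 interest = $3,814.22; pay $1,683.39 → $2,130.83
Month 6: $2,130.83 +$5.00 interest = $2,135.83; pay $1,683.39 → $452.44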